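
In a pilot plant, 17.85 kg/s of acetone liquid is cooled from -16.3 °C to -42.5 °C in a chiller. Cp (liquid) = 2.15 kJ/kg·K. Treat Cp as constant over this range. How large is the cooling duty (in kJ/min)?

Q_c = 60300 kJ/min

Q = ṁ·Cp·ΔT = 17.85 × 2.15 × (-42.5 − -16.3) = -1005.5 kJ/s
Cooling duty = 60329 kJ/min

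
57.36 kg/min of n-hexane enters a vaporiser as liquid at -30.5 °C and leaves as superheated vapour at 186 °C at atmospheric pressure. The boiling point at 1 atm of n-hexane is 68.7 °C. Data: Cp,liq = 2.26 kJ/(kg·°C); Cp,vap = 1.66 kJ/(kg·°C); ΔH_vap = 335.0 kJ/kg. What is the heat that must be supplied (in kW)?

liquid -30.5→68.7 °C: 224.19 kJ/kg
vaporisation at 68.7 °C: 335 kJ/kg
vapour 68.7→186 °C: 194.72 kJ/kg
Δh = 224.19 + 335 + 194.72 = 753.91 kJ/kg
Q = ṁ·Δh = 57.36 kg/min × 753.91 kJ/kg = 43244 kJ/min
|Q| = 720.74 kW

Q = 721 kW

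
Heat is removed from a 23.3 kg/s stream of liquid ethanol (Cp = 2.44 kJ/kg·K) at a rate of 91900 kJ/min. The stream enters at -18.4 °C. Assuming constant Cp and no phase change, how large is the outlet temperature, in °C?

Q = 91900 kJ/min = 1531.7 kJ/s
ΔT = Q/(ṁ·Cp) = 1531.7/(23.3×2.44) = 26.941 K
T_out = -18.4 − 26.941 = -45.341 °C

T_out = -45.3 °C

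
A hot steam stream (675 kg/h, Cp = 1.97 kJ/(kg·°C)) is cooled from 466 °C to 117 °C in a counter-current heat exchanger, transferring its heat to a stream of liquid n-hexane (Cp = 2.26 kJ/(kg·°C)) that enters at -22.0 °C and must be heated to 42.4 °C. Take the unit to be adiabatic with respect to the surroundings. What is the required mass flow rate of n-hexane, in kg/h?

Heat released by hot stream: Q = 675 × 1.97 × (466 − 117) = 464080 kJ/h
Energy balance on cold side (adiabatic exchanger): Q = ṁ_c·Cp_c·(T_c,out − T_c,in)
ṁ_c = 464080 / [2.26 × (42.4 − -22.0)] = 3188.6 kg/h

ṁ_c = 3190 kg/h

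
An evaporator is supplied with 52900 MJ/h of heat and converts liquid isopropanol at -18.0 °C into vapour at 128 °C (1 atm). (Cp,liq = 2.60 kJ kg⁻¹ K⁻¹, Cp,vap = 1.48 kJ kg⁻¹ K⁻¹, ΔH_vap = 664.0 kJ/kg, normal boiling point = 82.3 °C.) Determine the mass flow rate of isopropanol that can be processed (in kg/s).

ṁ = 14.8 kg/s

Δh = 2.60×(82.3−-18.0) + 664.0 + 1.48×(128−82.3) = 992.42 kJ/kg
Q = 52900 MJ/h = 14694 kJ/s = 14694 kJ/s
ṁ = Q/Δh = 14694 / 992.42 = 14.807 kg/s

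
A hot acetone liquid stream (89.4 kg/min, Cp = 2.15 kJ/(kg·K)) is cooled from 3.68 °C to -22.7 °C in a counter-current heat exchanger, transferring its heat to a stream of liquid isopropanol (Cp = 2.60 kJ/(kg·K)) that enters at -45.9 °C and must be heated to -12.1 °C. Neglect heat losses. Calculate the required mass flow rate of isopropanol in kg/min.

ṁ_c = 57.7 kg/min

Heat released by hot stream: Q = 89.4 × 2.15 × (3.68 − -22.7) = 5070.5 kJ/min
Energy balance on cold side (adiabatic exchanger): Q = ṁ_c·Cp_c·(T_c,out − T_c,in)
ṁ_c = 5070.5 / [2.60 × (-12.1 − -45.9)] = 57.698 kg/min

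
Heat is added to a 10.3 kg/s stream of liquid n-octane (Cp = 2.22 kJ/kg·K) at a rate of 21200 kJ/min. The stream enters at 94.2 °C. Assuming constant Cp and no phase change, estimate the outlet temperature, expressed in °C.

T_out = 110 °C

Q = 21200 kJ/min = 353.33 kJ/s
ΔT = Q/(ṁ·Cp) = 353.33/(10.3×2.22) = 15.452 K
T_out = 94.2 + 15.452 = 109.65 °C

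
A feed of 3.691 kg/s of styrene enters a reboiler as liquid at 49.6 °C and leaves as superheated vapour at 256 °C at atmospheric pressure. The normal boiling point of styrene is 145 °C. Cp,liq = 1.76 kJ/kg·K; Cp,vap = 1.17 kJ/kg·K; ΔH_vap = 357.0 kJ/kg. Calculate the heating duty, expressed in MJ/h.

liquid 49.6→145 °C: 167.9 kJ/kg
vaporisation at 145 °C: 357 kJ/kg
vapour 145→256 °C: 129.87 kJ/kg
Δh = 167.9 + 357 + 129.87 = 654.77 kJ/kg
Q = ṁ·Δh = 3.691 kg/s × 654.77 kJ/kg = 2416.8 kJ/s
|Q| = 2416.8 kW = 8700.4 MJ/h

Q = 8700 MJ/h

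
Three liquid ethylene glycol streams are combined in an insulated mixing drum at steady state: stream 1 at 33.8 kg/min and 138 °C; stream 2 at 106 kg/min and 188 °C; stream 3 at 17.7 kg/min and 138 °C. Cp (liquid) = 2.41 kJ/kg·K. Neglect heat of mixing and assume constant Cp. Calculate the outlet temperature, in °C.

T_out = 172 °C

Energy balance with Q = 0: Σ ṁᵢCp,ᵢ(T_out − Tᵢ) = 0
Σ ṁᵢCp,ᵢTᵢ = 33.8×2.41×138 + 106×2.41×188 + 17.7×2.41×138 = 65154
Σ ṁᵢCp,ᵢ = 33.8×2.41 + 106×2.41 + 17.7×2.41 = 379.57
T_out = 65154 / 379.57 = 171.65 °C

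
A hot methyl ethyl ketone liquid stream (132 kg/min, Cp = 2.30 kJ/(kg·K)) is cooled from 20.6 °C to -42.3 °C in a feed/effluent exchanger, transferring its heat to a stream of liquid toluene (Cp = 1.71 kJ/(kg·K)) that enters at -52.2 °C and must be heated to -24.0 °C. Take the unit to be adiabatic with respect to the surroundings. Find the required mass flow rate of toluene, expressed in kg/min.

ṁ_c = 396 kg/min

Heat released by hot stream: Q = 132 × 2.30 × (20.6 − -42.3) = 19096 kJ/min
Energy balance on cold side (adiabatic exchanger): Q = ṁ_c·Cp_c·(T_c,out − T_c,in)
ṁ_c = 19096 / [1.71 × (-24.0 − -52.2)] = 396.01 kg/min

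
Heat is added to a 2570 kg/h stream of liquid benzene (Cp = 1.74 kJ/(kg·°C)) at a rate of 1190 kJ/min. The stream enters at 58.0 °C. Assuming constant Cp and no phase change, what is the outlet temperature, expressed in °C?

T_out = 74.0 °C

Q = 1190 kJ/min = 71400 kJ/h
ΔT = Q/(ṁ·Cp) = 71400/(2570×1.74) = 15.967 K
T_out = 58.0 + 15.967 = 73.967 °C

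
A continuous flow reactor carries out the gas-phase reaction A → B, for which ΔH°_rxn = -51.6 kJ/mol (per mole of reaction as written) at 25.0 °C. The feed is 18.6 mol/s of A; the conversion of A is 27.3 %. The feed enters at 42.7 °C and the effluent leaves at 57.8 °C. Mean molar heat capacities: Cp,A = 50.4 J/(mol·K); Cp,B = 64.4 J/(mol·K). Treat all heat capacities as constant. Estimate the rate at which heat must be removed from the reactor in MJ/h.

Extent of reaction ξ = 0.273 × 18.6 = 5.0778 mol/s
Reaction term: ξ·ΔH°_rxn = 5.0778 × -51.6 = -262.01 kJ/s
Sensible, feed 42.7→25 °C: -16.593 kJ/s
Outlet flows (mol/s): A 13.522, B 5.0778
Sensible, products 25→57.8 °C: 33.08 kJ/s
Q = ΔH = -245.53 kJ/s = -245.53 kW
Heat removed = 883.9 MJ/h

Q_out = 884 MJ/h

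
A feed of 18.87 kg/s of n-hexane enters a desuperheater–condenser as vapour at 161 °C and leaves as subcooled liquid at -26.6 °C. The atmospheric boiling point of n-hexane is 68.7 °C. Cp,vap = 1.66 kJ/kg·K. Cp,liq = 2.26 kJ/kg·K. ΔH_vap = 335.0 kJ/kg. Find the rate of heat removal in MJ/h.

vapour 161→68.7 °C: -153.22 kJ/kg
condensation at 68.7 °C: -335 kJ/kg
liquid 68.7→-26.6 °C: -215.38 kJ/kg
Δh = -153.22 + -335 + -215.38 = -703.6 kJ/kg
Q = ṁ·Δh = 18.87 kg/s × -703.6 kJ/kg = -13277 kJ/s
|Q| = 13277 kW = 47797 MJ/h

Q_c = 47800 MJ/h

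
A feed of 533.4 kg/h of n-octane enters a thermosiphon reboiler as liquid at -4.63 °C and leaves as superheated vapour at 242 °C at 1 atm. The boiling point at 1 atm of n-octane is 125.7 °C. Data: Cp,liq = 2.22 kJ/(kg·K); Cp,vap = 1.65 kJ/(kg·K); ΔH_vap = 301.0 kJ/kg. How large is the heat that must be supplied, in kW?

Q = 116 kW

liquid -4.63→125.7 °C: 289.33 kJ/kg
vaporisation at 125.7 °C: 301 kJ/kg
vapour 125.7→242 °C: 191.89 kJ/kg
Δh = 289.33 + 301 + 191.89 = 782.23 kJ/kg
Q = ṁ·Δh = 533.4 kg/h × 782.23 kJ/kg = 417240 kJ/h
|Q| = 115.9 kW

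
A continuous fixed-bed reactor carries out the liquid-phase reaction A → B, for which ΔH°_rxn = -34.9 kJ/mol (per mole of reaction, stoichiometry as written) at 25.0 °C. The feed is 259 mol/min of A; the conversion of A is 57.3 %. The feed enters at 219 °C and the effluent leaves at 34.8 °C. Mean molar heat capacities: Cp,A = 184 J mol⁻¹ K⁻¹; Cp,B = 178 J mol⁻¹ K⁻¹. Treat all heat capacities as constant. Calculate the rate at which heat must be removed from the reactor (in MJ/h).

Q_out = 838 MJ/h

Extent of reaction ξ = 0.573 × 259 = 148.41 mol/min
Reaction term: ξ·ΔH°_rxn = 148.41 × -34.9 = -5179.4 kJ/min
Sensible, feed 219→25 °C: -9245.3 kJ/min
Outlet flows (mol/min): A 110.59, B 148.41
Sensible, products 25→34.8 °C: 458.3 kJ/min
Q = ΔH = -13966 kJ/min = -232.77 kW
Heat removed = 837.98 MJ/h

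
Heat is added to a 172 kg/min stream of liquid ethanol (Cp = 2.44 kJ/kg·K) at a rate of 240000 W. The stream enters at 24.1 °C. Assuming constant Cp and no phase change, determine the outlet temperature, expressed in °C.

Q = 240000 W = 14400 kJ/min
ΔT = Q/(ṁ·Cp) = 14400/(172×2.44) = 34.312 K
T_out = 24.1 + 34.312 = 58.412 °C

T_out = 58.4 °C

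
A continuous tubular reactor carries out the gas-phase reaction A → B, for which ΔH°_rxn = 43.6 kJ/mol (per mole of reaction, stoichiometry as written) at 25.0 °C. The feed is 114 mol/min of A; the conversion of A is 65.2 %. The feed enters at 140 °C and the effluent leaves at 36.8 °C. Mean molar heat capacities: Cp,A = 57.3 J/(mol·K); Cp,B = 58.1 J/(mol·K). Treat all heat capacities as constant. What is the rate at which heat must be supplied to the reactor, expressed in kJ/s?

Q_in = 42.8 kJ/s

Extent of reaction ξ = 0.652 × 114 = 74.328 mol/min
Reaction term: ξ·ΔH°_rxn = 74.328 × 43.6 = 3240.7 kJ/min
Sensible, feed 140→25 °C: -751.2 kJ/min
Outlet flows (mol/min): A 39.672, B 74.328
Sensible, products 25→36.8 °C: 77.782 kJ/min
Q = ΔH = 2567.3 kJ/min = 42.788 kW
Heat supplied = 42.788 kJ/s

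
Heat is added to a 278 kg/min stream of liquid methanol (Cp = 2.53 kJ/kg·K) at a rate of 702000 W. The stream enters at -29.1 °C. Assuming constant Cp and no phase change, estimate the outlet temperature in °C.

Q = 702000 W = 42120 kJ/min
ΔT = Q/(ṁ·Cp) = 42120/(278×2.53) = 59.886 K
T_out = -29.1 + 59.886 = 30.786 °C

T_out = 30.8 °C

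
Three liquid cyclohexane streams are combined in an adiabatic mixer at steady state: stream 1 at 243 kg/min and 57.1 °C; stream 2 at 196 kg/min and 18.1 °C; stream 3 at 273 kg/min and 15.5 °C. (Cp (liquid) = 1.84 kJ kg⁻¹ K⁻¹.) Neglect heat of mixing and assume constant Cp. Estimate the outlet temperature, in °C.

T_out = 30.4 °C

No heat crosses the boundary, so H_out = H_in.
T_out = Σ ṁᵢCp,ᵢTᵢ / Σ ṁᵢCp,ᵢ
      = 39844 / 1310.1 = 30.413 °C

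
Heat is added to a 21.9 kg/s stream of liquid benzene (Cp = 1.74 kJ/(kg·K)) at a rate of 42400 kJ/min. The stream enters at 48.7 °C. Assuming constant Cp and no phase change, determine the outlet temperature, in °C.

T_out = 67.2 °C

Q = 42400 kJ/min = 706.67 kJ/s
ΔT = Q/(ṁ·Cp) = 706.67/(21.9×1.74) = 18.545 K
T_out = 48.7 + 18.545 = 67.245 °C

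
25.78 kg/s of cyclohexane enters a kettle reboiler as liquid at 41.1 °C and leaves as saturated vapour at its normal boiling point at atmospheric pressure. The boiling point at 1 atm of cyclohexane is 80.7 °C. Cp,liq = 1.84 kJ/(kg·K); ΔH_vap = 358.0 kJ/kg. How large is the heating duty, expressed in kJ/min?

Q = 666000 kJ/min

liquid 41.1→80.7 °C: 72.864 kJ/kg
vaporisation at 80.7 °C: 358 kJ/kg
Δh = 72.864 + 358 = 430.86 kJ/kg
Q = ṁ·Δh = 25.78 kg/s × 430.86 kJ/kg = 11108 kJ/s
|Q| = 11108 kW = 666460 kJ/min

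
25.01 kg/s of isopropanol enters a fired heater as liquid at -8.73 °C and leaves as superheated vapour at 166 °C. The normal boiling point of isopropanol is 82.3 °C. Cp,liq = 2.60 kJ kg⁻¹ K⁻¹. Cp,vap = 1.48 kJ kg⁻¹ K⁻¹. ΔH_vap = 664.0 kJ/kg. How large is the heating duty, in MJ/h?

Q = 92200 MJ/h

liquid -8.73→82.3 °C: 236.68 kJ/kg
vaporisation at 82.3 °C: 664 kJ/kg
vapour 82.3→166 °C: 123.88 kJ/kg
Δh = 236.68 + 664 + 123.88 = 1024.6 kJ/kg
Q = ṁ·Δh = 25.01 kg/s × 1024.6 kJ/kg = 25624 kJ/s
|Q| = 25624 kW = 92247 MJ/h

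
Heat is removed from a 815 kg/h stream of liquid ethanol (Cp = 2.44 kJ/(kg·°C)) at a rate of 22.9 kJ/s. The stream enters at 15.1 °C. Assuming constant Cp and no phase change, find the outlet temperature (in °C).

Q = 22.9 kJ/s = 82440 kJ/h
ΔT = Q/(ṁ·Cp) = 82440/(815×2.44) = 41.456 K
T_out = 15.1 − 41.456 = -26.356 °C

T_out = -26.4 °C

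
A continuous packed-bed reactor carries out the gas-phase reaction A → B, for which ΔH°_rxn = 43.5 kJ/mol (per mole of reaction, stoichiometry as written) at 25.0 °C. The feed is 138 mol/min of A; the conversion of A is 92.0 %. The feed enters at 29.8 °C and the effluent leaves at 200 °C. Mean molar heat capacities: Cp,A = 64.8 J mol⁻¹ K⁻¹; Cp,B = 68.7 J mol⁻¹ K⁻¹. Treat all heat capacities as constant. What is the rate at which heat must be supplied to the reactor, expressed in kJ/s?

Q_in = 119 kJ/s

Extent of reaction ξ = 0.920 × 138 = 126.96 mol/min
Reaction term: ξ·ΔH°_rxn = 126.96 × 43.5 = 5522.8 kJ/min
Sensible, feed 29.8→25 °C: -42.924 kJ/min
Outlet flows (mol/min): A 11.04, B 126.96
Sensible, products 25→200 °C: 1651.6 kJ/min
Q = ΔH = 7131.4 kJ/min = 118.86 kW
Heat supplied = 118.86 kJ/s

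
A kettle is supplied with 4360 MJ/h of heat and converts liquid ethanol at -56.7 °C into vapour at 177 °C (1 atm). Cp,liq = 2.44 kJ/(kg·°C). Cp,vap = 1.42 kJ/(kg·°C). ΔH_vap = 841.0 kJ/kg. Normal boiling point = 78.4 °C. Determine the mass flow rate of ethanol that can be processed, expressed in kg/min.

ṁ = 55.4 kg/min

Δh = 2.44×(78.4−-56.7) + 841.0 + 1.42×(177−78.4) = 1310.7 kJ/kg
Q = 4360 MJ/h = 1211.1 kJ/s = 72667 kJ/min
ṁ = Q/Δh = 72667 / 1310.7 = 55.443 kg/min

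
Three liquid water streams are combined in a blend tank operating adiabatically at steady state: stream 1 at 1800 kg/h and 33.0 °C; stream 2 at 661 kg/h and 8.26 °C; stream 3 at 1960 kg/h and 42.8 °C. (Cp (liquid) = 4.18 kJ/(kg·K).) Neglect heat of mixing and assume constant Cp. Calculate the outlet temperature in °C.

T_out = 33.6 °C

No heat crosses the boundary, so H_out = H_in.
T_out = Σ ṁᵢCp,ᵢTᵢ / Σ ṁᵢCp,ᵢ
      = 621770 / 18480 = 33.646 °C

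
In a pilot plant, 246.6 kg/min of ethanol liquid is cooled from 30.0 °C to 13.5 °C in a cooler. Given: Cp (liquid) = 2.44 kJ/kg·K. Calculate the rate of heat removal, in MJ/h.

Q = ṁ·Cp·ΔT = 246.6 × 2.44 × (13.5 − 30.0) = -9928.1 kJ/min
Converting: 9928.1 / 60 s = 165.47 kW
Cooling duty = 595.69 MJ/h

Q_c = 596 MJ/h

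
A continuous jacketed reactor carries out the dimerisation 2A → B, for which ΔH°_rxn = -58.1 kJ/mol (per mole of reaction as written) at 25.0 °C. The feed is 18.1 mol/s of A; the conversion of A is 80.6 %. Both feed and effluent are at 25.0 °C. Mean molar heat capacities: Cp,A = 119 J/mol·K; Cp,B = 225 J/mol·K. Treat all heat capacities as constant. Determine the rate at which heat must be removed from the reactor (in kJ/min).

Q_out = 25400 kJ/min

Extent of reaction ξ = 0.806 × 18.1 / 2 = 7.2943 mol/s
Reaction term: ξ·ΔH°_rxn = 7.2943 × -58.1 = -423.8 kJ/s
Q = ΔH = -423.8 kJ/s = -423.8 kW
Heat removed = 25428 kJ/min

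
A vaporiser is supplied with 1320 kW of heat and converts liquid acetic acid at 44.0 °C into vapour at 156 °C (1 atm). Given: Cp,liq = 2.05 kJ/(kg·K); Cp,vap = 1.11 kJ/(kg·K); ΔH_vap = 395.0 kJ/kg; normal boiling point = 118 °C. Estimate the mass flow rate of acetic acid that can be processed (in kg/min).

ṁ = 134 kg/min

Δh = 2.05×(118−44.0) + 395.0 + 1.11×(156−118) = 588.88 kJ/kg
Q = 1320 kW = 1320 kJ/s = 79200 kJ/min
ṁ = Q/Δh = 79200 / 588.88 = 134.49 kg/min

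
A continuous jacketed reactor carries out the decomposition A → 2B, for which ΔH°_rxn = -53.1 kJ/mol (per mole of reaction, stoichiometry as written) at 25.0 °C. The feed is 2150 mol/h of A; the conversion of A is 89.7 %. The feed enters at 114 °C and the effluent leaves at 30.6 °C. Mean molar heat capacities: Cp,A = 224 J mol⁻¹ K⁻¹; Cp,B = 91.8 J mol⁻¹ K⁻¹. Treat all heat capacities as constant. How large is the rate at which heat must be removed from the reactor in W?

Extent of reaction ξ = 0.897 × 2150 = 1928.5 mol/h
Reaction term: ξ·ΔH°_rxn = 1928.5 × -53.1 = -102410 kJ/h
Sensible, feed 114→25 °C: -42862 kJ/h
Outlet flows (mol/h): A 221.45, B 3857.1
Sensible, products 25→30.6 °C: 2260.6 kJ/h
Q = ΔH = -143010 kJ/h = -39.724 kW
Heat removed = 39724 W

Q_out = 39700 W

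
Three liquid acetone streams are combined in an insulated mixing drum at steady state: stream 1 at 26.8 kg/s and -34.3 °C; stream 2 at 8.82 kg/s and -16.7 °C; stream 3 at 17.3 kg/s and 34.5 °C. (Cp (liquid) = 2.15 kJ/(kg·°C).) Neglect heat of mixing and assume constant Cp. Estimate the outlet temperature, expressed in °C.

T_out = -8.88 °C

Energy balance with Q = 0: Σ ṁᵢCp,ᵢ(T_out − Tᵢ) = 0
T_out = Σ ṁᵢCp,ᵢTᵢ / Σ ṁᵢCp,ᵢ
      = -1009.8 / 113.78 = -8.8754 °C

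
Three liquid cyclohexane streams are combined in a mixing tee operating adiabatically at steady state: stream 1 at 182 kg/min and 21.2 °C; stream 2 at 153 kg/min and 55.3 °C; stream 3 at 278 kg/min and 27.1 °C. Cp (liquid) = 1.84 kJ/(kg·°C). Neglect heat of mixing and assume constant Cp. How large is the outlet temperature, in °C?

No heat crosses the boundary, so H_out = H_in.
T_out = Σ ṁᵢCp,ᵢTᵢ / Σ ṁᵢCp,ᵢ
      = 36530 / 1127.9 = 32.387 °C

T_out = 32.4 °C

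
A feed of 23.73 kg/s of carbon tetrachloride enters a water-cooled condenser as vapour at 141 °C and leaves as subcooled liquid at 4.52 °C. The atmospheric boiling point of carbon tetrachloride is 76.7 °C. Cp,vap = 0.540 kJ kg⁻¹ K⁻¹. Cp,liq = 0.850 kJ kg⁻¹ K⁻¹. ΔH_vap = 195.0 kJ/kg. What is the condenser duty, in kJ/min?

vapour 141→76.7 °C: -34.722 kJ/kg
condensation at 76.7 °C: -195 kJ/kg
liquid 76.7→4.52 °C: -61.353 kJ/kg
Δh = -34.722 + -195 + -61.353 = -291.07 kJ/kg
Q = ṁ·Δh = 23.73 kg/s × -291.07 kJ/kg = -6907.2 kJ/s
|Q| = 6907.2 kW = 414430 kJ/min

Q_c = 414000 kJ/min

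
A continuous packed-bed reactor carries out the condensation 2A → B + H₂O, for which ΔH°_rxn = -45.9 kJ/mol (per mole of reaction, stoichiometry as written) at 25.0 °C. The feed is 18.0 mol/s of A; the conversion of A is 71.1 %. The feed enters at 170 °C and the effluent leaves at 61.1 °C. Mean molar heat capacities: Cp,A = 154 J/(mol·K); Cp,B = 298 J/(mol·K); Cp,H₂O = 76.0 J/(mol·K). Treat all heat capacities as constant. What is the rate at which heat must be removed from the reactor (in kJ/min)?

Q_out = 34800 kJ/min

Extent of reaction ξ = 0.711 × 18.0 / 2 = 6.399 mol/s
Reaction term: ξ·ΔH°_rxn = 6.399 × -45.9 = -293.71 kJ/s
Sensible, feed 170→25 °C: -401.94 kJ/s
Outlet flows (mol/s): A 5.202, B 6.399, H₂O 6.399
Sensible, products 25→61.1 °C: 115.32 kJ/s
Q = ΔH = -580.34 kJ/s = -580.34 kW
Heat removed = 34820 kJ/min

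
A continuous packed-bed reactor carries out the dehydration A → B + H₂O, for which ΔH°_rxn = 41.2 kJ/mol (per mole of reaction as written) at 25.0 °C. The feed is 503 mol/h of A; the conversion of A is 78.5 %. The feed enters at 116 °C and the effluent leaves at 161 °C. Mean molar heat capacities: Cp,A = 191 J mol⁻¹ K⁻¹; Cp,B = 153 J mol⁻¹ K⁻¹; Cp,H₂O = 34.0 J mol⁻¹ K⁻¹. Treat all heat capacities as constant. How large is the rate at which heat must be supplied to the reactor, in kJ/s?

Extent of reaction ξ = 0.785 × 503 = 394.86 mol/h
Reaction term: ξ·ΔH°_rxn = 394.86 × 41.2 = 16268 kJ/h
Sensible, feed 116→25 °C: -8742.6 kJ/h
Outlet flows (mol/h): A 108.14, B 394.86, H₂O 394.86
Sensible, products 25→161 °C: 12851 kJ/h
Q = ΔH = 20377 kJ/h = 5.6601 kW
Heat supplied = 5.6601 kJ/s

Q_in = 5.66 kJ/s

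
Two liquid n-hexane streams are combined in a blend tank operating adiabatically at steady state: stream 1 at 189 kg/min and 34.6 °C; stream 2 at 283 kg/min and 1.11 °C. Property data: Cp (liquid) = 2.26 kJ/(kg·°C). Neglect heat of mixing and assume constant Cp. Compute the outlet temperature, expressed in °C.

Energy balance with Q = 0: Σ ṁᵢCp,ᵢ(T_out − Tᵢ) = 0
Σ ṁᵢCp,ᵢTᵢ = 189×2.26×34.6 + 283×2.26×1.11 = 15489
Σ ṁᵢCp,ᵢ = 189×2.26 + 283×2.26 = 1066.7
T_out = 15489 / 1066.7 = 14.52 °C

T_out = 14.5 °C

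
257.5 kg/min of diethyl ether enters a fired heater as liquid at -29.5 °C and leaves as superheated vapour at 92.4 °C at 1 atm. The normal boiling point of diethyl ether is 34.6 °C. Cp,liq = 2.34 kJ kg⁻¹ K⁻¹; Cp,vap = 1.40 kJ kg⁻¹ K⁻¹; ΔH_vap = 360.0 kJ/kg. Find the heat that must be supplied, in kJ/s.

Q = 2540 kJ/s

liquid -29.5→34.6 °C: 149.99 kJ/kg
vaporisation at 34.6 °C: 360 kJ/kg
vapour 34.6→92.4 °C: 80.92 kJ/kg
Δh = 149.99 + 360 + 80.92 = 590.91 kJ/kg
Q = ṁ·Δh = 257.5 kg/min × 590.91 kJ/kg = 152160 kJ/min
|Q| = 2536 kW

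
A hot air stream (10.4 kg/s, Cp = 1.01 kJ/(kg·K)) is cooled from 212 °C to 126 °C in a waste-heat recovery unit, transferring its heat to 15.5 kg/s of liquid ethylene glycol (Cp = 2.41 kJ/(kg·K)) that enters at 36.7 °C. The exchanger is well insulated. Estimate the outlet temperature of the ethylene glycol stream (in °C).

Heat released by hot stream: Q = 10.4 × 1.01 × (212 − 126) = 903.34 kJ/s
Energy balance on cold side (adiabatic exchanger): Q = ṁ_c·Cp_c·(T_c,out − T_c,in)
T_c,out = 36.7 + 903.34/(15.5 × 2.41) = 60.883 °C

T_c,out = 60.9 °C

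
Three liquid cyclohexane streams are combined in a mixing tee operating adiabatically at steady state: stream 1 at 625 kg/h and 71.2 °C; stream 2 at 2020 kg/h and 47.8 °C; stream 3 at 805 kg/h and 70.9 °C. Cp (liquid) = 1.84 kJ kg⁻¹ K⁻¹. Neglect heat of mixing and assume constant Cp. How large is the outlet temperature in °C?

T_out = 57.4 °C

No heat crosses the boundary, so H_out = H_in.
Σ ṁᵢCp,ᵢTᵢ = 625×1.84×71.2 + 2020×1.84×47.8 + 805×1.84×70.9 = 364560
Σ ṁᵢCp,ᵢ = 625×1.84 + 2020×1.84 + 805×1.84 = 6348
T_out = 364560 / 6348 = 57.429 °C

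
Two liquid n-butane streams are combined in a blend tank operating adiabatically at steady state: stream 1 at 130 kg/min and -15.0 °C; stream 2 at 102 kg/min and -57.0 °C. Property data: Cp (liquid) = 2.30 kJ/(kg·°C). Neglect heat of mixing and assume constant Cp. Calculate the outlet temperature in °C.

T_out = -33.5 °C

No heat crosses the boundary, so H_out = H_in.
Σ ṁᵢCp,ᵢTᵢ = 130×2.30×-15.0 + 102×2.30×-57.0 = -17857
Σ ṁᵢCp,ᵢ = 130×2.30 + 102×2.30 = 533.6
T_out = -17857 / 533.6 = -33.466 °C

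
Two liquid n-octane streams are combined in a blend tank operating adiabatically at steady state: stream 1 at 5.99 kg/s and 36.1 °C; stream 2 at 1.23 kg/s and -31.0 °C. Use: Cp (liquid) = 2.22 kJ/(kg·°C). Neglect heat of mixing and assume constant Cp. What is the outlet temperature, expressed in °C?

T_out = 24.7 °C

Energy balance with Q = 0: Σ ṁᵢCp,ᵢ(T_out − Tᵢ) = 0
T_out = Σ ṁᵢCp,ᵢTᵢ / Σ ṁᵢCp,ᵢ
      = 395.4 / 16.028 = 24.669 °C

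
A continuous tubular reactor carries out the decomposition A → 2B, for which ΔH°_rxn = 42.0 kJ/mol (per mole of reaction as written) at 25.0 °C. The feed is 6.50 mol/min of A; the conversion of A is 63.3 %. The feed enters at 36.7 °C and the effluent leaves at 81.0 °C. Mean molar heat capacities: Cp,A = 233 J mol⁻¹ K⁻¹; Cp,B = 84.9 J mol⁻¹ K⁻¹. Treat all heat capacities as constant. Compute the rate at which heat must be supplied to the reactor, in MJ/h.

Q_in = 13.5 MJ/h

Extent of reaction ξ = 0.633 × 6.50 = 4.1145 mol/min
Reaction term: ξ·ΔH°_rxn = 4.1145 × 42.0 = 172.81 kJ/min
Sensible, feed 36.7→25 °C: -17.72 kJ/min
Outlet flows (mol/min): A 2.3855, B 8.229
Sensible, products 25→81.0 °C: 70.25 kJ/min
Q = ΔH = 225.34 kJ/min = 3.7557 kW
Heat supplied = 13.52 MJ/h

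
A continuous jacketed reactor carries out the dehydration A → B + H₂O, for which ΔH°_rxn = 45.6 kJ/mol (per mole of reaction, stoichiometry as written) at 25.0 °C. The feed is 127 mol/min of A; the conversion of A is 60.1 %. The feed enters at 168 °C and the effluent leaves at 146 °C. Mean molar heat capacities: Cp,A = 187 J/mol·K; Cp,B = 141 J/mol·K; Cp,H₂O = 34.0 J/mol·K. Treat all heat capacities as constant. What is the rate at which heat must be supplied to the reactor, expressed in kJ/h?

Extent of reaction ξ = 0.601 × 127 = 76.327 mol/min
Reaction term: ξ·ΔH°_rxn = 76.327 × 45.6 = 3480.5 kJ/min
Sensible, feed 168→25 °C: -3396.1 kJ/min
Outlet flows (mol/min): A 50.673, B 76.327, H₂O 76.327
Sensible, products 25→146 °C: 2762.8 kJ/min
Q = ΔH = 2847.2 kJ/min = 47.453 kW
Heat supplied = 170830 kJ/h

Q_in = 171000 kJ/h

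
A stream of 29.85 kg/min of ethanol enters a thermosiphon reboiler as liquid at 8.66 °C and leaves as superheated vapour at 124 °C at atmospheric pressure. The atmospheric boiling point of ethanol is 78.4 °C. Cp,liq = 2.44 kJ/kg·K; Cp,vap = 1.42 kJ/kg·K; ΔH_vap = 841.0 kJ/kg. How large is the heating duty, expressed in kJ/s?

liquid 8.66→78.4 °C: 170.17 kJ/kg
vaporisation at 78.4 °C: 841 kJ/kg
vapour 78.4→124 °C: 64.752 kJ/kg
Δh = 170.17 + 841 + 64.752 = 1075.9 kJ/kg
Q = ṁ·Δh = 29.85 kg/min × 1075.9 kJ/kg = 32116 kJ/min
|Q| = 535.27 kW

Q = 535 kJ/s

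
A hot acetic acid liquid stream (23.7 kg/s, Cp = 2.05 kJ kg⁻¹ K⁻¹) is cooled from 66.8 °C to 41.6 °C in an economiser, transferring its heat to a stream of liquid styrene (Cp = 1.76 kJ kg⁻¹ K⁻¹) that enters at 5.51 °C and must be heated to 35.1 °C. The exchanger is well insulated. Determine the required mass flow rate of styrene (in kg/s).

ṁ_c = 23.5 kg/s

Heat released by hot stream: Q = 23.7 × 2.05 × (66.8 − 41.6) = 1224.3 kJ/s
Energy balance on cold side (adiabatic exchanger): Q = ṁ_c·Cp_c·(T_c,out − T_c,in)
ṁ_c = 1224.3 / [1.76 × (35.1 − 5.51)] = 23.51 kg/s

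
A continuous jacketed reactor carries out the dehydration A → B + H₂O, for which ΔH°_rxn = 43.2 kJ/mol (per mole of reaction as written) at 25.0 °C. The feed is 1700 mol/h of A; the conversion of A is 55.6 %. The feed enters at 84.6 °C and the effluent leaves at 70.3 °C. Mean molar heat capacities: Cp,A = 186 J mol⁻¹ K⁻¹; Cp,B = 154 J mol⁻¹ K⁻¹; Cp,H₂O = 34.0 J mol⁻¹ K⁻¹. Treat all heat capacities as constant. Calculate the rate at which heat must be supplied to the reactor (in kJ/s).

Extent of reaction ξ = 0.556 × 1700 = 945.2 mol/h
Reaction term: ξ·ΔH°_rxn = 945.2 × 43.2 = 40833 kJ/h
Sensible, feed 84.6→25 °C: -18846 kJ/h
Outlet flows (mol/h): A 754.8, B 945.2, H₂O 945.2
Sensible, products 25→70.3 °C: 14409 kJ/h
Q = ΔH = 36397 kJ/h = 10.11 kW
Heat supplied = 10.11 kJ/s

Q_in = 10.1 kJ/s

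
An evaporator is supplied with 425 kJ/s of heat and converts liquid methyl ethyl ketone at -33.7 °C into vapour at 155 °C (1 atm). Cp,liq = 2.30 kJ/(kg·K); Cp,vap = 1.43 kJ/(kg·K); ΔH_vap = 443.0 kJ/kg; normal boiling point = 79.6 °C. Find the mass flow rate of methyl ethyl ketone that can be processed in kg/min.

Δh = 2.30×(79.6−-33.7) + 443.0 + 1.43×(155−79.6) = 811.41 kJ/kg
Q = 425 kJ/s = 425 kJ/s = 25500 kJ/min
ṁ = Q/Δh = 25500 / 811.41 = 31.427 kg/min

ṁ = 31.4 kg/min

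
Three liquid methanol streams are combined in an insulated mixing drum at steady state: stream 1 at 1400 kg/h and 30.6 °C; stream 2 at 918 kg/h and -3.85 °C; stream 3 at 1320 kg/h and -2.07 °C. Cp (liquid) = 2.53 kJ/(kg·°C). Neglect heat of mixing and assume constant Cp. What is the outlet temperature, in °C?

Energy balance with Q = 0: Σ ṁᵢCp,ᵢ(T_out − Tᵢ) = 0
T_out = Σ ṁᵢCp,ᵢTᵢ / Σ ṁᵢCp,ᵢ
      = 92530 / 9204.1 = 10.053 °C

T_out = 10.1 °C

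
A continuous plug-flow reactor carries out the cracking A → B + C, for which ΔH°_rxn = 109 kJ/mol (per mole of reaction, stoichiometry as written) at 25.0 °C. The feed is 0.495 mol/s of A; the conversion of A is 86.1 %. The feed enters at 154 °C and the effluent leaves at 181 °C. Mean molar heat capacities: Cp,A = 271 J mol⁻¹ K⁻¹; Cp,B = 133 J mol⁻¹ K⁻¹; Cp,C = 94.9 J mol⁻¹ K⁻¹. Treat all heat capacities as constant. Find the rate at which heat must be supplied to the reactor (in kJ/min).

Q_in = 2830 kJ/min

Extent of reaction ξ = 0.861 × 0.495 = 0.42619 mol/s
Reaction term: ξ·ΔH°_rxn = 0.42619 × 109 = 46.455 kJ/s
Sensible, feed 154→25 °C: -17.305 kJ/s
Outlet flows (mol/s): A 0.068805, B 0.42619, C 0.42619
Sensible, products 25→181 °C: 18.061 kJ/s
Q = ΔH = 47.212 kJ/s = 47.212 kW
Heat supplied = 2832.7 kJ/min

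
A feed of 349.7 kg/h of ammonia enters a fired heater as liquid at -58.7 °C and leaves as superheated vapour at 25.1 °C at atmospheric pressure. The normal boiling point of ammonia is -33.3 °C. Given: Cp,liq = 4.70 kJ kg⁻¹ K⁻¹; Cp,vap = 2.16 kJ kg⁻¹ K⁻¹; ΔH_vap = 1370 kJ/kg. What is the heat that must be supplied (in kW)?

liquid -58.7→-33.3 °C: 119.38 kJ/kg
vaporisation at -33.3 °C: 1370 kJ/kg
vapour -33.3→25.1 °C: 126.14 kJ/kg
Δh = 119.38 + 1370 + 126.14 = 1615.5 kJ/kg
Q = ṁ·Δh = 349.7 kg/h × 1615.5 kJ/kg = 564950 kJ/h
|Q| = 156.93 kW

Q = 157 kW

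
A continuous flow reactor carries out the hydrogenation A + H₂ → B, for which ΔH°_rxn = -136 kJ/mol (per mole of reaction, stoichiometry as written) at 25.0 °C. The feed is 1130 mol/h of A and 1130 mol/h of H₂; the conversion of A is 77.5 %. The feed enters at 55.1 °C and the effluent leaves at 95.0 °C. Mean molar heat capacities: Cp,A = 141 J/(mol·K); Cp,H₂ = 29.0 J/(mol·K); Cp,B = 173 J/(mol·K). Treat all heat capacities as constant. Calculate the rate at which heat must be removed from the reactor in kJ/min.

Q_out = 1850 kJ/min

Extent of reaction ξ = 0.775 × 1130 = 875.75 mol/h
Reaction term: ξ·ΔH°_rxn = 875.75 × -136 = -119100 kJ/h
Sensible, feed 55.1→25 °C: -5782.2 kJ/h
Outlet flows (mol/h): A 254.25, H₂ 254.25, B 875.75
Sensible, products 25→95.0 °C: 13631 kJ/h
Q = ΔH = -111250 kJ/h = -30.904 kW
Heat removed = 1854.2 kJ/min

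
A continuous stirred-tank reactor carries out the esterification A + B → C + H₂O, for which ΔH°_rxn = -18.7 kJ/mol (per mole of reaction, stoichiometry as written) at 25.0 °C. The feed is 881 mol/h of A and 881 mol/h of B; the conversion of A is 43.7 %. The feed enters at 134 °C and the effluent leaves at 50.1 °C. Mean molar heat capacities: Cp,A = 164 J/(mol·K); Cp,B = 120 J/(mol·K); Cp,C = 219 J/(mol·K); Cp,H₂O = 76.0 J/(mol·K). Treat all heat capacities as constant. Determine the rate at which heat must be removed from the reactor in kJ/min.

Q_out = 468 kJ/min

Extent of reaction ξ = 0.437 × 881 = 385 mol/h
Reaction term: ξ·ΔH°_rxn = 385 × -18.7 = -7199.4 kJ/h
Sensible, feed 134→25 °C: -27272 kJ/h
Outlet flows (mol/h): A 496, B 496, C 385, H₂O 385
Sensible, products 25→50.1 °C: 6386.4 kJ/h
Q = ΔH = -28085 kJ/h = -7.8015 kW
Heat removed = 468.09 kJ/min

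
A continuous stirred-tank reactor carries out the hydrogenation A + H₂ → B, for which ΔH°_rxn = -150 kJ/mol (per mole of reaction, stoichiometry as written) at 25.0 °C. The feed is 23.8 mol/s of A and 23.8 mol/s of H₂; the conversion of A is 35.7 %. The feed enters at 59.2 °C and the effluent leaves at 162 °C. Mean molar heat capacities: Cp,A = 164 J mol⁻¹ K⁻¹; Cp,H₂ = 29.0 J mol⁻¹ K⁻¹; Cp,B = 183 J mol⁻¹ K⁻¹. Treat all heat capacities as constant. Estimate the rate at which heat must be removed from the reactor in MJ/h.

Q_out = 2930 MJ/h

Extent of reaction ξ = 0.357 × 23.8 = 8.4966 mol/s
Reaction term: ξ·ΔH°_rxn = 8.4966 × -150 = -1274.5 kJ/s
Sensible, feed 59.2→25 °C: -157.09 kJ/s
Outlet flows (mol/s): A 15.303, H₂ 15.303, B 8.4966
Sensible, products 25→162 °C: 617.66 kJ/s
Q = ΔH = -813.93 kJ/s = -813.93 kW
Heat removed = 2930.1 MJ/h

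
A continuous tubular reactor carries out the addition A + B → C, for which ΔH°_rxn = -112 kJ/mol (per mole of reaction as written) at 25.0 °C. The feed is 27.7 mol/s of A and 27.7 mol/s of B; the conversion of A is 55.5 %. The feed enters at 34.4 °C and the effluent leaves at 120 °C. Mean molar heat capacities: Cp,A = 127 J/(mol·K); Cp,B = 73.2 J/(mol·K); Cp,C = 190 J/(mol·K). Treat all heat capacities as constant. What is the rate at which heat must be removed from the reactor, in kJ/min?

Extent of reaction ξ = 0.555 × 27.7 = 15.374 mol/s
Reaction term: ξ·ΔH°_rxn = 15.374 × -112 = -1721.8 kJ/s
Sensible, feed 34.4→25 °C: -52.128 kJ/s
Outlet flows (mol/s): A 12.326, B 12.326, C 15.374
Sensible, products 25→120 °C: 511.93 kJ/s
Q = ΔH = -1262 kJ/s = -1262 kW
Heat removed = 75722 kJ/min

Q_out = 75700 kJ/min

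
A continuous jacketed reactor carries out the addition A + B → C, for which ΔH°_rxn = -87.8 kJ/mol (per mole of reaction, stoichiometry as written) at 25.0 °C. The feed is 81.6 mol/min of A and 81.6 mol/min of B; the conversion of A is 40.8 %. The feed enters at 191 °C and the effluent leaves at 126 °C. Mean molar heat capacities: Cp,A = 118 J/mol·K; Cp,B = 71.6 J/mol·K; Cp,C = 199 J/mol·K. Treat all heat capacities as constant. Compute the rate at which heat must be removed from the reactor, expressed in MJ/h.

Extent of reaction ξ = 0.408 × 81.6 = 33.293 mol/min
Reaction term: ξ·ΔH°_rxn = 33.293 × -87.8 = -2923.1 kJ/min
Sensible, feed 191→25 °C: -2568.2 kJ/min
Outlet flows (mol/min): A 48.307, B 48.307, C 33.293
Sensible, products 25→126 °C: 1594.2 kJ/min
Q = ΔH = -3897.1 kJ/min = -64.952 kW
Heat removed = 233.83 MJ/h

Q_out = 234 MJ/h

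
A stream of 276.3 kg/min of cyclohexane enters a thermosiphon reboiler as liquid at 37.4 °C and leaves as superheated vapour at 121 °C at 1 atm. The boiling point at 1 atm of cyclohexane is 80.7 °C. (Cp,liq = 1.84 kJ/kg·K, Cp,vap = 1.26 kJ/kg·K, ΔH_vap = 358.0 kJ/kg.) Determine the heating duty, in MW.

Q = 2.25 MW

liquid 37.4→80.7 °C: 79.672 kJ/kg
vaporisation at 80.7 °C: 358 kJ/kg
vapour 80.7→121 °C: 50.778 kJ/kg
Δh = 79.672 + 358 + 50.778 = 488.45 kJ/kg
Q = ṁ·Δh = 276.3 kg/min × 488.45 kJ/kg = 134960 kJ/min
|Q| = 2249.3 kW = 2.2493 MW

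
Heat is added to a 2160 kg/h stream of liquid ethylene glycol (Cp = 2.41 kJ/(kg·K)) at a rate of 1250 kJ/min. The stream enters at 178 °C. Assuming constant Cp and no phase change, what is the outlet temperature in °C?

T_out = 192 °C

Q = 1250 kJ/min = 75000 kJ/h
ΔT = Q/(ṁ·Cp) = 75000/(2160×2.41) = 14.408 K
T_out = 178 + 14.408 = 192.41 °C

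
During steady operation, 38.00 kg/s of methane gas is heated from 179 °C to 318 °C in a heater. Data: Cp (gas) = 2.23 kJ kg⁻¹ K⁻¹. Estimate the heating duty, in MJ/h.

Q = ṁ·Cp·ΔT = 38.00 × 2.23 × (318 − 179) = 11779 kJ/s
Heating duty = 42404 MJ/h

Q = 42400 MJ/h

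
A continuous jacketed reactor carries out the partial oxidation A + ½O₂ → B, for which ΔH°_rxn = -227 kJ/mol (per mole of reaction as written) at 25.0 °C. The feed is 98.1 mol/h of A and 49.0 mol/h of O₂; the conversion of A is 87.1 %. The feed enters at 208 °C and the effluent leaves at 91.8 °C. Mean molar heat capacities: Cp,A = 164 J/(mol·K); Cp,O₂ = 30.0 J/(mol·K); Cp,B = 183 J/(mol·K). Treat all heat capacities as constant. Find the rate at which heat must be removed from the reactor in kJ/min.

Extent of reaction ξ = 0.871 × 98.1 = 85.445 mol/h
Reaction term: ξ·ΔH°_rxn = 85.445 × -227 = -19396 kJ/h
Sensible, feed 208→25 °C: -3213.2 kJ/h
Outlet flows (mol/h): A 12.655, O₂ 6.2775, B 85.445
Sensible, products 25→91.8 °C: 1195.7 kJ/h
Q = ΔH = -21413 kJ/h = -5.9482 kW
Heat removed = 356.89 kJ/min

Q_out = 357 kJ/min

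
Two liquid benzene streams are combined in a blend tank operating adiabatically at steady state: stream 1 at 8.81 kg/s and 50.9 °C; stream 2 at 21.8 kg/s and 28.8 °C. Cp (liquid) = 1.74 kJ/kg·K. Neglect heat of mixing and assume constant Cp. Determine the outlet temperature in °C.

T_out = 35.2 °C

No heat crosses the boundary, so H_out = H_in.
T_out = Σ ṁᵢCp,ᵢTᵢ / Σ ṁᵢCp,ᵢ
      = 1872.7 / 53.261 = 35.161 °C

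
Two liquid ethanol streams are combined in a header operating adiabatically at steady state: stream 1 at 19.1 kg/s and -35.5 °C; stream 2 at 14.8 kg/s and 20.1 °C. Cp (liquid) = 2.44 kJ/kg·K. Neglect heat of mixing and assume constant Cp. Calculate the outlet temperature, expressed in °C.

Adiabatic, steady state ⇒ Σ ṁᵢCp,ᵢ(T_out − Tᵢ) = 0
T_out = Σ ṁᵢCp,ᵢTᵢ / Σ ṁᵢCp,ᵢ
      = -928.59 / 82.716 = -11.226 °C

T_out = -11.2 °C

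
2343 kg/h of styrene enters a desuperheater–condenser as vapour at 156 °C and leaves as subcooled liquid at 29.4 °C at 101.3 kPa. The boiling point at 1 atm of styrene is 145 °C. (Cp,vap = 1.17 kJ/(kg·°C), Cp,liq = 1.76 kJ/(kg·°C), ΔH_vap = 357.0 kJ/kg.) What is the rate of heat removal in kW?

vapour 156→145 °C: -12.87 kJ/kg
condensation at 145 °C: -357 kJ/kg
liquid 145→29.4 °C: -203.46 kJ/kg
Δh = -12.87 + -357 + -203.46 = -573.33 kJ/kg
Q = ṁ·Δh = 2343 kg/h × -573.33 kJ/kg = -1.3433e+06 kJ/h
|Q| = 373.14 kW

Q_c = 373 kW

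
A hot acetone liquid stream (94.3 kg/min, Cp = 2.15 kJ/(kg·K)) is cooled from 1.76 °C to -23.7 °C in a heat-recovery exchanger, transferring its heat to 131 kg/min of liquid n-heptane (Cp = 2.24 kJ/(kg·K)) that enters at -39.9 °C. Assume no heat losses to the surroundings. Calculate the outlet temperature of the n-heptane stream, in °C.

T_c,out = -22.3 °C

Heat released by hot stream: Q = 94.3 × 2.15 × (1.76 − -23.7) = 5161.9 kJ/min
Energy balance on cold side (adiabatic exchanger): Q = ṁ_c·Cp_c·(T_c,out − T_c,in)
T_c,out = -39.9 + 5161.9/(131 × 2.24) = -22.309 °C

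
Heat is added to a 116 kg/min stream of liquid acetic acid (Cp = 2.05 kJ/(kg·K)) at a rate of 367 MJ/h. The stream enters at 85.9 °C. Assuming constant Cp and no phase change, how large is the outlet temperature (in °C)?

T_out = 112 °C

Q = 367 MJ/h = 6116.7 kJ/min
ΔT = Q/(ṁ·Cp) = 6116.7/(116×2.05) = 25.722 K
T_out = 85.9 + 25.722 = 111.62 °C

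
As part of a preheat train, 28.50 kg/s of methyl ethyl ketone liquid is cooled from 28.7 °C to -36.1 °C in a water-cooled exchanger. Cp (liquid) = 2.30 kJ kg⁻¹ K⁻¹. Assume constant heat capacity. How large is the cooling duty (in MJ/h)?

Q_c = 15300 MJ/h

Q = ṁ·Cp·ΔT = 28.50 × 2.30 × (-36.1 − 28.7) = -4247.6 kJ/s
Cooling duty = 15292 MJ/h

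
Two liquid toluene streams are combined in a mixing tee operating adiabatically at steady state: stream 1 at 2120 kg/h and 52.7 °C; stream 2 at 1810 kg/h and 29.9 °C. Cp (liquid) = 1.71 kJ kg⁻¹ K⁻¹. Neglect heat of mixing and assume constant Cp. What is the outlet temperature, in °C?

T_out = 42.2 °C

No heat crosses the boundary, so H_out = H_in.
T_out = Σ ṁᵢCp,ᵢTᵢ / Σ ṁᵢCp,ᵢ
      = 283590 / 6720.3 = 42.199 °C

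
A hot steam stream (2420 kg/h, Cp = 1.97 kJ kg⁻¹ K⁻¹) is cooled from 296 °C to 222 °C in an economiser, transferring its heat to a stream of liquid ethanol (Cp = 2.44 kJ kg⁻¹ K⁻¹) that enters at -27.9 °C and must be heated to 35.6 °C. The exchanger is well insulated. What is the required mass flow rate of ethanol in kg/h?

ṁ_c = 2280 kg/h

Heat released by hot stream: Q = 2420 × 1.97 × (296 − 222) = 352790 kJ/h
Energy balance on cold side (adiabatic exchanger): Q = ṁ_c·Cp_c·(T_c,out − T_c,in)
ṁ_c = 352790 / [2.44 × (35.6 − -27.9)] = 2276.9 kg/h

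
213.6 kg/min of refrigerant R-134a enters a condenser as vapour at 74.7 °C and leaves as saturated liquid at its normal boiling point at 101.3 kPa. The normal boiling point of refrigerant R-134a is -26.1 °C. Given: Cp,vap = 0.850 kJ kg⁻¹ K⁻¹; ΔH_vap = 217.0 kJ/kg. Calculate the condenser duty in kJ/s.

Q_c = 1080 kJ/s

vapour 74.7→-26.1 °C: -85.68 kJ/kg
condensation at -26.1 °C: -217 kJ/kg
Δh = -85.68 + -217 = -302.68 kJ/kg
Q = ṁ·Δh = 213.6 kg/min × -302.68 kJ/kg = -64652 kJ/min
|Q| = 1077.5 kW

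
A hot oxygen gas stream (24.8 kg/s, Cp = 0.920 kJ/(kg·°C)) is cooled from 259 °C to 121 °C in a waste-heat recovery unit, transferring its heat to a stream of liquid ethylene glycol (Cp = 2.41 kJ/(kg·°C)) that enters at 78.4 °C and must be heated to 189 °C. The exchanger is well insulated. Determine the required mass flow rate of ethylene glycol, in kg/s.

ṁ_c = 11.8 kg/s

Heat released by hot stream: Q = 24.8 × 0.920 × (259 − 121) = 3148.6 kJ/s
Energy balance on cold side (adiabatic exchanger): Q = ṁ_c·Cp_c·(T_c,out − T_c,in)
ṁ_c = 3148.6 / [2.41 × (189 − 78.4)] = 11.813 kg/s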